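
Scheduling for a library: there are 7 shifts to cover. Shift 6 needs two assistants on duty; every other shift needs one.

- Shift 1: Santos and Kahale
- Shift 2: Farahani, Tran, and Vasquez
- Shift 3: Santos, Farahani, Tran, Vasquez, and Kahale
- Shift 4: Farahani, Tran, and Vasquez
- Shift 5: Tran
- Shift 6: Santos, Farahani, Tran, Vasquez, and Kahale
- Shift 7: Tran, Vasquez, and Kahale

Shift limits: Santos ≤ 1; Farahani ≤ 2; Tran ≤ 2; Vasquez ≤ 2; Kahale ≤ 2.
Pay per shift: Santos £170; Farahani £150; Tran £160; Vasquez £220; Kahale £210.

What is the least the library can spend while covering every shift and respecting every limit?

Shift 5 can only be covered by Tran, so that assignment is forced.
Picking the cheapest available assistant for each shift independently would cost £1250, but that ignores the shift limits.
An optimal schedule: Shift 1→Santos, Shift 2→Farahani, Shift 3→Kahale, Shift 4→Farahani, Shift 5→Tran, Shift 6→Kahale+Vasquez, Shift 7→Tran.
Total: 170 + 150 + 210 + 150 + 160 + 210 + 220 + 160 = £1430.

£1430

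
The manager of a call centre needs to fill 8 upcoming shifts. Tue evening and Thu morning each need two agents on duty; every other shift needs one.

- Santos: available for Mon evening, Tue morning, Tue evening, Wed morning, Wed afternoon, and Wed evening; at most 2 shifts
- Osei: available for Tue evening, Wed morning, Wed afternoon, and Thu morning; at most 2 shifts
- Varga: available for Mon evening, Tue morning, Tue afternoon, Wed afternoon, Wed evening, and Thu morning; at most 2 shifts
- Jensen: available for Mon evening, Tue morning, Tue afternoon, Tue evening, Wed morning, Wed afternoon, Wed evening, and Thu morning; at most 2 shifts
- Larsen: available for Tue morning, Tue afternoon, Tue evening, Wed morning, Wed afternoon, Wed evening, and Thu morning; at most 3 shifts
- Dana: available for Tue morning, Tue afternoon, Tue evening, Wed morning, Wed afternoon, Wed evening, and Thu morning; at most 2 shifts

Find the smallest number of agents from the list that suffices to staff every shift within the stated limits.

10 slots to fill and no one can take more than 3, so at least ⌈10/3⌉ = 4 agents are needed.
Any 4 agents together have capacity at most 3+2+2+2 = 9 < 10 slots, so 4 can never suffice.
Santos, Osei, Varga, Jensen, and Larsen alone can cover everything: Mon evening→Santos, Tue morning→Santos, Tue afternoon→Varga, Tue evening→Jensen+Larsen, Wed morning→Osei, Wed afternoon→Osei, Wed evening→Varga, Thu morning→Jensen+Larsen.

5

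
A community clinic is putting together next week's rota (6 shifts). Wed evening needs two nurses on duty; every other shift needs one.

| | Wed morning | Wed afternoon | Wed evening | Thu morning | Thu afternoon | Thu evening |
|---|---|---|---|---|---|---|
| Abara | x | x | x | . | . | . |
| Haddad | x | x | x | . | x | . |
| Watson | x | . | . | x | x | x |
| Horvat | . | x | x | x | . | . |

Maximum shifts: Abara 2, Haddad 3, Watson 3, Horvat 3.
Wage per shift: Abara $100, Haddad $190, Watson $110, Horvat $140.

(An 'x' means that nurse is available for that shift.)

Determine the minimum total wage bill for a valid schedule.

Thu evening can only be covered by Watson, so that assignment is forced.
Picking the cheapest available nurse for each shift independently would cost $770, but that ignores the shift limits.
An optimal schedule: Wed morning→Abara, Wed afternoon→Horvat, Wed evening→Abara+Horvat, Thu morning→Watson, Thu afternoon→Watson, Thu evening→Watson.
Total: 100 + 140 + 100 + 140 + 110 + 110 + 110 = $810.

$810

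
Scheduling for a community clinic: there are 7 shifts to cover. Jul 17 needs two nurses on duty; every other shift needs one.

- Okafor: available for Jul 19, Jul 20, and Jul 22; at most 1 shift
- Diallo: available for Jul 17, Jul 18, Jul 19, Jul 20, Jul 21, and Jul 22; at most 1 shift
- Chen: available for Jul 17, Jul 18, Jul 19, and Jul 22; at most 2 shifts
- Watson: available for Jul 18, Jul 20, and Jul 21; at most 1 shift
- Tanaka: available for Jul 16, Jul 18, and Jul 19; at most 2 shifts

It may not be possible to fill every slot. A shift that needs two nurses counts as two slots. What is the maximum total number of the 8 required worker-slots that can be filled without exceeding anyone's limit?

Total capacity across all nurses is 1+1+2+1+2 = 7, and 8 slots are needed, so at most 7 can be filled.
An assignment achieving 7: Jul 16→Tanaka, Jul 17→Diallo+Chen, Jul 18→Tanaka, Jul 20→Okafor, Jul 21→Watson, Jul 22→Chen.
Loads: Okafor 1/1, Diallo 1/1, Chen 2/2, Watson 1/1, Tanaka 2/2.

7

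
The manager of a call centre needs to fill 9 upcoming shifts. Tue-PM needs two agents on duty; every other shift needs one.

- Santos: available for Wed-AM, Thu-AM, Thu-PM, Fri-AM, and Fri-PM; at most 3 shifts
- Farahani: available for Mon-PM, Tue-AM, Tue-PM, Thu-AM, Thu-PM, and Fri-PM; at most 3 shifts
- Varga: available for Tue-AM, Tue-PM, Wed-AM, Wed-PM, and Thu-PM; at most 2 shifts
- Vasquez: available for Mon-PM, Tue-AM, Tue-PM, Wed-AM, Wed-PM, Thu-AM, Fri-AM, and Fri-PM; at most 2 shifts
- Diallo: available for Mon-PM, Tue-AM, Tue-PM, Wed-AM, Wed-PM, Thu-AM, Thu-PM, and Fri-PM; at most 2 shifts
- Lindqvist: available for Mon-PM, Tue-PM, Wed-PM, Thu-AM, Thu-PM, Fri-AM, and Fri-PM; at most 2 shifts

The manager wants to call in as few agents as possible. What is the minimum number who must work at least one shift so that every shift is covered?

10 slots to fill and no one can take more than 3, so at least ⌈10/3⌉ = 4 agents are needed.
Santos, Farahani, Varga, and Vasquez alone can cover everything: Mon-PM→Farahani, Tue-AM→Farahani, Tue-PM→Farahani+Varga, Wed-AM→Santos, Wed-PM→Varga, Thu-AM→Vasquez, Thu-PM→Santos, Fri-AM→Santos, Fri-PM→Vasquez.

4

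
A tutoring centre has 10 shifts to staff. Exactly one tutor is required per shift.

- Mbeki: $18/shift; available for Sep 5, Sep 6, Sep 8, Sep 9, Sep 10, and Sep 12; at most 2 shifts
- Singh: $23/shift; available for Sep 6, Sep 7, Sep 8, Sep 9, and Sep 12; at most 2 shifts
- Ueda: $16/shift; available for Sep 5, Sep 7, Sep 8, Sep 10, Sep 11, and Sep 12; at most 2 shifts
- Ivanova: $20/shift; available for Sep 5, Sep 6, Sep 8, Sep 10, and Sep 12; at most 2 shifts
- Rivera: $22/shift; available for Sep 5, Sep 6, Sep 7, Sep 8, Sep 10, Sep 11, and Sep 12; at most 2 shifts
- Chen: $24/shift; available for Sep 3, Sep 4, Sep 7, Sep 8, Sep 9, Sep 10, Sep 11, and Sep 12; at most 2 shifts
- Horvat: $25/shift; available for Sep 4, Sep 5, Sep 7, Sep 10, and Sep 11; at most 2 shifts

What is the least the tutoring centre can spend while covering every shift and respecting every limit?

Sep 3 can only be covered by Chen, so that assignment is forced.
Picking the cheapest available tutor for each shift independently would cost $180, but that ignores the shift limits.
An optimal schedule: Sep 3→Chen, Sep 4→Chen, Sep 5→Ueda, Sep 6→Mbeki, Sep 7→Rivera, Sep 8→Ivanova, Sep 9→Mbeki, Sep 10→Ivanova, Sep 11→Ueda, Sep 12→Rivera.
Total: 24 + 24 + 16 + 18 + 22 + 20 + 18 + 20 + 16 + 22 = $200.

$200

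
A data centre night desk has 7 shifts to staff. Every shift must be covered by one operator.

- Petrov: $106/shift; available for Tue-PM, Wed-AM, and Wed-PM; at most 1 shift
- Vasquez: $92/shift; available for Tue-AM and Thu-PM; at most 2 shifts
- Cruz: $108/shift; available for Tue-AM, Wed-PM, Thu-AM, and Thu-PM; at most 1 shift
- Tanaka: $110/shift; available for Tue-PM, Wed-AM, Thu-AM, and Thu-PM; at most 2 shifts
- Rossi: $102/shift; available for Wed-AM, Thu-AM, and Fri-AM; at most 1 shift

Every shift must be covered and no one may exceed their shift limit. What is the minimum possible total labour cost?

$720

Fri-AM can only be covered by Rossi, so that assignment is forced.
Picking the cheapest available operator for each shift independently would cost $702, but that ignores the shift limits.
An optimal schedule: Tue-AM→Vasquez, Tue-PM→Petrov, Wed-AM→Tanaka, Wed-PM→Cruz, Thu-AM→Tanaka, Thu-PM→Vasquez, Fri-AM→Rossi.
Total: 92 + 106 + 110 + 108 + 110 + 92 + 102 = $720.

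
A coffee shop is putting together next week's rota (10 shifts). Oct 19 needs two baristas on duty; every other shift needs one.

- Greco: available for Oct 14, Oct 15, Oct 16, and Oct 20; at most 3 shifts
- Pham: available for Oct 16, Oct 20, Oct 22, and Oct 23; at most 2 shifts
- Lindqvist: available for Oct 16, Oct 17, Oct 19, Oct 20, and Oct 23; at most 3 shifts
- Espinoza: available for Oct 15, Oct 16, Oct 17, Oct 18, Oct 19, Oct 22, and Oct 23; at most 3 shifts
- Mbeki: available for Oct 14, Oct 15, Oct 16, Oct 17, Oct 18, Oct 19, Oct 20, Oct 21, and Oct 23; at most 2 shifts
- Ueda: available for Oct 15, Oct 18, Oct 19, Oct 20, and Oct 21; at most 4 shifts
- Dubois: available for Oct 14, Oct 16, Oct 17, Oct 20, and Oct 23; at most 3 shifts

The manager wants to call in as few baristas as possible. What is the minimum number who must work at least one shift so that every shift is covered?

4

11 slots to fill and no one can take more than 4, so at least ⌈11/4⌉ = 3 baristas are needed.
Any 3 baristas together have capacity at most 4+3+3 = 10 < 11 slots, so 3 can never suffice.
Greco, Pham, Lindqvist, and Ueda alone can cover everything: Oct 14→Greco, Oct 15→Greco, Oct 16→Greco, Oct 17→Lindqvist, Oct 18→Ueda, Oct 19→Lindqvist+Ueda, Oct 20→Lindqvist, Oct 21→Ueda, Oct 22→Pham, Oct 23→Pham.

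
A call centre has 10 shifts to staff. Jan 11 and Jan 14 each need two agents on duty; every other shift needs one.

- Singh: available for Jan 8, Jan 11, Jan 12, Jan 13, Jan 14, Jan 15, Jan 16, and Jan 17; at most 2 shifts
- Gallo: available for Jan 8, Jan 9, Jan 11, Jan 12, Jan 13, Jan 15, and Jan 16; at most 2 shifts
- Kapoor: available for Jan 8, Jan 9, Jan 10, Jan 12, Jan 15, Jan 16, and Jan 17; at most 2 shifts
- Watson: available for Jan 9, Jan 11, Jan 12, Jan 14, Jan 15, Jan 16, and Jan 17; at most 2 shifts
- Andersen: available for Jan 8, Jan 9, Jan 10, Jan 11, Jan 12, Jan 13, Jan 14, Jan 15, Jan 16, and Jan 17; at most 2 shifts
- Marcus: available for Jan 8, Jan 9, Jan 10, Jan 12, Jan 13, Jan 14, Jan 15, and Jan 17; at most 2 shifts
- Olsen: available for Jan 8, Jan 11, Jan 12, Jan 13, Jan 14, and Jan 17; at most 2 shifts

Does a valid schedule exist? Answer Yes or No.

Yes

One valid schedule: Jan 8→Gallo, Jan 9→Gallo, Jan 10→Kapoor, Jan 11→Andersen+Olsen, Jan 12→Watson, Jan 13→Singh, Jan 14→Andersen+Marcus, Jan 15→Kapoor, Jan 16→Singh, Jan 17→Watson.
Loads: Singh 2/2, Gallo 2/2, Kapoor 2/2, Watson 2/2, Andersen 2/2, Marcus 1/2, Olsen 1/2 — all within limits.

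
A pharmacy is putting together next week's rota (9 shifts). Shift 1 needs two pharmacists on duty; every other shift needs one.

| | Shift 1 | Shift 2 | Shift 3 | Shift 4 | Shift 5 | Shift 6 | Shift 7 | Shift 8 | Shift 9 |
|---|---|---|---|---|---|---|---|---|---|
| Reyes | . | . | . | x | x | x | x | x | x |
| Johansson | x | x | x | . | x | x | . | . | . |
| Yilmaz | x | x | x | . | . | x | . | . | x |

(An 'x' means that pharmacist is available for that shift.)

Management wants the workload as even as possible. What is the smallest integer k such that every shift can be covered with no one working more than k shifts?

With 3 pharmacists and 10 worker-slots to fill, someone must work at least ⌈10/3⌉ = 4 shifts, so k ≥ 4.
k = 4 works: Shift 1→Johansson+Yilmaz, Shift 2→Johansson, Shift 3→Johansson, Shift 4→Reyes, Shift 5→Reyes, Shift 6→Johansson, Shift 7→Reyes, Shift 8→Reyes, Shift 9→Yilmaz.
Loads: Reyes 4, Johansson 4, Yilmaz 2 — all ≤ 4.

4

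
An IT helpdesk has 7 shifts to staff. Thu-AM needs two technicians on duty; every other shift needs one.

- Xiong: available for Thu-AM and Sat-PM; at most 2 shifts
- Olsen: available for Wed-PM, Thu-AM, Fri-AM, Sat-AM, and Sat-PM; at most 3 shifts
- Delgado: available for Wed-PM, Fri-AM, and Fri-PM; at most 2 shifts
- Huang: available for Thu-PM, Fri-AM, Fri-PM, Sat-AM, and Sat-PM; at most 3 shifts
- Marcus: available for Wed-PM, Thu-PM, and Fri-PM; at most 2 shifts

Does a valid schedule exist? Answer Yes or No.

Yes

Thu-AM can only be covered by Xiong and Olsen, so that assignment is forced.
One valid schedule: Wed-PM→Olsen, Thu-AM→Xiong+Olsen, Thu-PM→Huang, Fri-AM→Delgado, Fri-PM→Delgado, Sat-AM→Olsen, Sat-PM→Xiong.
Loads: Xiong 2/2, Olsen 3/3, Delgado 2/2, Huang 1/3, Marcus 0/2 — all within limits.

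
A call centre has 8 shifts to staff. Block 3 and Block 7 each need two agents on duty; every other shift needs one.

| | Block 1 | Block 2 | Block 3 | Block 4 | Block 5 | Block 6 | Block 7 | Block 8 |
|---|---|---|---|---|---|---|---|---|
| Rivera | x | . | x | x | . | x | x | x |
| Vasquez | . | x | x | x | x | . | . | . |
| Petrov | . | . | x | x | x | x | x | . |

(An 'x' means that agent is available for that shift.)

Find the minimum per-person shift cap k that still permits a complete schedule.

4

With 3 agents and 10 worker-slots to fill, someone must work at least ⌈10/3⌉ = 4 shifts, so k ≥ 4.
k = 4 works: Block 1→Rivera, Block 2→Vasquez, Block 3→Vasquez+Petrov, Block 4→Vasquez, Block 5→Vasquez, Block 6→Rivera, Block 7→Rivera+Petrov, Block 8→Rivera.
Loads: Rivera 4, Vasquez 4, Petrov 2 — all ≤ 4.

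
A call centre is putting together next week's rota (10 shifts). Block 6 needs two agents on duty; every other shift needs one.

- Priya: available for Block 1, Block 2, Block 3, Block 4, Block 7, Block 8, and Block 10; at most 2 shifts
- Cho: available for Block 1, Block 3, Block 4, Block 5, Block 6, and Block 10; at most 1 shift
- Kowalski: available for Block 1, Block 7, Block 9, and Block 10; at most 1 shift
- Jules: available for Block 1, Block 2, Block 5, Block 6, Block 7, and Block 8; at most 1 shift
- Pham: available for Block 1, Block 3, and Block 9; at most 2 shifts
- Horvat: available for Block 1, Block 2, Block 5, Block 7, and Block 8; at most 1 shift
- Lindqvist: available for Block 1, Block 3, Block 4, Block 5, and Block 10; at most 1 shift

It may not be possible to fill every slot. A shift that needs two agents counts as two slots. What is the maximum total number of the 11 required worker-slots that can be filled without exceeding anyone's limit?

Total capacity across all agents is 2+1+1+1+2+1+1 = 9, and 11 slots are needed, so at most 9 can be filled.
An assignment achieving 9: Block 1→Pham, Block 2→Priya, Block 3→Pham, Block 4→Priya, Block 5→Lindqvist, Block 6→Cho+Jules, Block 8→Horvat, Block 9→Kowalski.
Loads: Priya 2/2, Cho 1/1, Kowalski 1/1, Jules 1/1, Pham 2/2, Horvat 1/1, Lindqvist 1/1.

9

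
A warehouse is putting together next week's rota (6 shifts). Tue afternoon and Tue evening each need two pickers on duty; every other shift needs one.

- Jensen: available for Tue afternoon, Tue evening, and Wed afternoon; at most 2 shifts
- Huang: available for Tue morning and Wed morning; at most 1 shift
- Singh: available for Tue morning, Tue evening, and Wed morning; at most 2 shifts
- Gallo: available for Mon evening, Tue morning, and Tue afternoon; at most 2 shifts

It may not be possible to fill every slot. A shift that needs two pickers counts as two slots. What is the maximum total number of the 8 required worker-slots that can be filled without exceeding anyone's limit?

Total capacity across all pickers is 2+1+2+2 = 7, and 8 slots are needed, so at most 7 can be filled.
An assignment achieving 7: Mon evening→Gallo, Tue morning→Singh, Tue afternoon→Jensen+Gallo, Tue evening→Singh, Wed morning→Huang, Wed afternoon→Jensen.
Loads: Jensen 2/2, Huang 1/1, Singh 2/2, Gallo 2/2.

7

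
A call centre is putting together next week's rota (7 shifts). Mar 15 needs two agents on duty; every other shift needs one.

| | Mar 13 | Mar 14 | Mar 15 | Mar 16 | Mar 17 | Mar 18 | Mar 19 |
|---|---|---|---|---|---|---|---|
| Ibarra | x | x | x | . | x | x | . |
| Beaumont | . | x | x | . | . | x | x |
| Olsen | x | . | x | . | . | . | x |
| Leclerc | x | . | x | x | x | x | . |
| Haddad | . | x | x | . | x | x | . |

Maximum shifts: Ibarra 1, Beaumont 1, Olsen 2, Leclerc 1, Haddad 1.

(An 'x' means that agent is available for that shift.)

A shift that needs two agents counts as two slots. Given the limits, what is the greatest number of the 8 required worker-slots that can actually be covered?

6

Total capacity across all agents is 1+1+2+1+1 = 6, and 8 slots are needed, so at most 6 can be filled.
An assignment achieving 6: Mar 13→Olsen, Mar 14→Ibarra, Mar 15→Olsen, Mar 16→Leclerc, Mar 17→Haddad, Mar 19→Beaumont.
Loads: Ibarra 1/1, Beaumont 1/1, Olsen 2/2, Leclerc 1/1, Haddad 1/1.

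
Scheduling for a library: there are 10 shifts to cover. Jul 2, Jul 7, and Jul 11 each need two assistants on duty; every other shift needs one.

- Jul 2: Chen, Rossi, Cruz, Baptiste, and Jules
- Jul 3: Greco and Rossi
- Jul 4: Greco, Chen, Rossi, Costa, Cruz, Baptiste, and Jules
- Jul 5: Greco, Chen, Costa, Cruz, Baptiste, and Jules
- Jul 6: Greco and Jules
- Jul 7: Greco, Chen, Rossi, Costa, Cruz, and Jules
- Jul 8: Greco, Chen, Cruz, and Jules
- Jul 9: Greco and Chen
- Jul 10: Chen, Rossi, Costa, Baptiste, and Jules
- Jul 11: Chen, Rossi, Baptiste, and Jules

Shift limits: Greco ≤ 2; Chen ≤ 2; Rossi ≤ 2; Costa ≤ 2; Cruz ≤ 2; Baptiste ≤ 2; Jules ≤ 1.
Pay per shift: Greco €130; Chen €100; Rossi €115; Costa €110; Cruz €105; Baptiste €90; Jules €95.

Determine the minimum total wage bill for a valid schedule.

Picking the cheapest available assistant for each shift independently would cost €1240, but that ignores the shift limits.
An optimal schedule: Jul 2→Cruz+Baptiste, Jul 3→Greco, Jul 4→Costa, Jul 5→Costa, Jul 6→Greco, Jul 7→Cruz+Jules, Jul 8→Chen, Jul 9→Chen, Jul 10→Rossi, Jul 11→Rossi+Baptiste.
Total: 105 + 90 + 130 + 110 + 110 + 130 + 105 + 95 + 100 + 100 + 115 + 115 + 90 = €1395.

€1395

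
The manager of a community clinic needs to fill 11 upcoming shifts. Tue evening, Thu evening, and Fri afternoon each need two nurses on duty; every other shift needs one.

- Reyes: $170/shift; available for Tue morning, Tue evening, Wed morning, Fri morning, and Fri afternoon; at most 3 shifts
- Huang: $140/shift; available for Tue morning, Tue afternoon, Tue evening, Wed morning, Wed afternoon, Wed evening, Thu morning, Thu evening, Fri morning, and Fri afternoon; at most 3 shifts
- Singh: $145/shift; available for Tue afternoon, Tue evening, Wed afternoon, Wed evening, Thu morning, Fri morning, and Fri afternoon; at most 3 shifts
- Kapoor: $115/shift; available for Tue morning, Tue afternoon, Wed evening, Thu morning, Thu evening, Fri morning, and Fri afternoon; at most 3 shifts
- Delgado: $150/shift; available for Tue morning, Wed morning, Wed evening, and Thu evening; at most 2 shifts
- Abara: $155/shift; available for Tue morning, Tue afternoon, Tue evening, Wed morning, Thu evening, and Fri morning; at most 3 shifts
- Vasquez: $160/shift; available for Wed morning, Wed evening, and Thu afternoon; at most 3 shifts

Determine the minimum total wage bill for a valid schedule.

Thu afternoon can only be covered by Vasquez, so that assignment is forced.
Picking the cheapest available nurse for each shift independently would cost $1810, but that ignores the shift limits.
An optimal schedule: Tue morning→Kapoor, Tue afternoon→Kapoor, Tue evening→Singh+Abara, Wed morning→Huang, Wed afternoon→Huang, Wed evening→Delgado, Thu morning→Kapoor, Thu afternoon→Vasquez, Thu evening→Delgado+Abara, Fri morning→Singh, Fri afternoon→Huang+Singh.
Total: 115 + 115 + 145 + 155 + 140 + 140 + 150 + 115 + 160 + 150 + 155 + 145 + 140 + 145 = $1970.

$1970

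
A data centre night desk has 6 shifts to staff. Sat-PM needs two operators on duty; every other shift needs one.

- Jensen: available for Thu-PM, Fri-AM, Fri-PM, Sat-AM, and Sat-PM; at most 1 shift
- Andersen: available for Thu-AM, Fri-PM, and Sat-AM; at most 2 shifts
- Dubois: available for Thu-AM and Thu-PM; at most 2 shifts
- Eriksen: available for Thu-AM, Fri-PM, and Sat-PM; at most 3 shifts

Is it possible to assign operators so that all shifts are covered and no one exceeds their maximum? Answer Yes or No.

Total capacity is 8 and 7 slots are needed, so capacity alone doesn't rule it out.
Shifts {Fri-AM, Sat-PM} need 3 worker-slots in total, but the operators available for any of those shifts (Jensen and Eriksen) can supply at most 2 among them. So no valid schedule exists.

No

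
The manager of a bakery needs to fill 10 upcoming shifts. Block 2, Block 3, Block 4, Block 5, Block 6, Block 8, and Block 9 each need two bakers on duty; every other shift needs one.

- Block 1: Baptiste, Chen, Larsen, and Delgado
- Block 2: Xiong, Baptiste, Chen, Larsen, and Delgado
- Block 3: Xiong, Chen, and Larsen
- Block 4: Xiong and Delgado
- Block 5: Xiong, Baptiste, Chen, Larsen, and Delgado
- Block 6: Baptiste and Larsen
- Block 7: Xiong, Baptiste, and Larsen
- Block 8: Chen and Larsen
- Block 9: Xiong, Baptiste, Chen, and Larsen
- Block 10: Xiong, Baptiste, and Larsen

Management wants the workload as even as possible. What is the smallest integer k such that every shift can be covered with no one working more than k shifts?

With 5 bakers and 17 worker-slots to fill, someone must work at least ⌈17/5⌉ = 4 shifts, so k ≥ 4.
k = 4 works: Block 1→Baptiste, Block 2→Baptiste+Chen, Block 3→Xiong+Chen, Block 4→Xiong+Delgado, Block 5→Larsen+Delgado, Block 6→Baptiste+Larsen, Block 7→Xiong, Block 8→Chen+Larsen, Block 9→Baptiste+Chen, Block 10→Xiong.
Loads: Xiong 4, Baptiste 4, Chen 4, Larsen 3, Delgado 2 — all ≤ 4.

4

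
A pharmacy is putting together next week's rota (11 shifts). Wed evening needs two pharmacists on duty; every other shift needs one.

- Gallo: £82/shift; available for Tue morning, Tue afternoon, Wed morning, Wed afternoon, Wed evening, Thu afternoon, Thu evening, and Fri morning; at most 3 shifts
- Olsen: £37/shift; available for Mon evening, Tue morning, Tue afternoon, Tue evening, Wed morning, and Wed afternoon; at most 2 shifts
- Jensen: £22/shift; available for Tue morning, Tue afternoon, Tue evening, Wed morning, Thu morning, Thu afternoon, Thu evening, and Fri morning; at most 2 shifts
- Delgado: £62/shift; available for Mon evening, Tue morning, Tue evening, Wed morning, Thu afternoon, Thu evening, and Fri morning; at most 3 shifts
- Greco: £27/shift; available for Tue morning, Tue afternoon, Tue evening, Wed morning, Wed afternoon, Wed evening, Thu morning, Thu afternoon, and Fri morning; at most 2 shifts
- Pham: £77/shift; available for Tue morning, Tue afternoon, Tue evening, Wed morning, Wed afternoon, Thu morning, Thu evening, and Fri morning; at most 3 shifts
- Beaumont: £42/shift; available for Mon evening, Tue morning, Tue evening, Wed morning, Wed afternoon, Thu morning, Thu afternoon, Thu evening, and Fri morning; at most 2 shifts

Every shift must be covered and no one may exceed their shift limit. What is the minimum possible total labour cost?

£524

Wed evening can only be covered by Gallo and Greco, so that assignment is forced.
Picking the cheapest available pharmacist for each shift independently would cost £349, but that ignores the shift limits.
An optimal schedule: Mon evening→Olsen, Tue morning→Delgado, Tue afternoon→Jensen, Tue evening→Olsen, Wed morning→Delgado, Wed afternoon→Greco, Wed evening→Greco+Gallo, Thu morning→Jensen, Thu afternoon→Beaumont, Thu evening→Beaumont, Fri morning→Delgado.
Total: 37 + 62 + 22 + 37 + 62 + 27 + 27 + 82 + 22 + 42 + 42 + 62 = £524.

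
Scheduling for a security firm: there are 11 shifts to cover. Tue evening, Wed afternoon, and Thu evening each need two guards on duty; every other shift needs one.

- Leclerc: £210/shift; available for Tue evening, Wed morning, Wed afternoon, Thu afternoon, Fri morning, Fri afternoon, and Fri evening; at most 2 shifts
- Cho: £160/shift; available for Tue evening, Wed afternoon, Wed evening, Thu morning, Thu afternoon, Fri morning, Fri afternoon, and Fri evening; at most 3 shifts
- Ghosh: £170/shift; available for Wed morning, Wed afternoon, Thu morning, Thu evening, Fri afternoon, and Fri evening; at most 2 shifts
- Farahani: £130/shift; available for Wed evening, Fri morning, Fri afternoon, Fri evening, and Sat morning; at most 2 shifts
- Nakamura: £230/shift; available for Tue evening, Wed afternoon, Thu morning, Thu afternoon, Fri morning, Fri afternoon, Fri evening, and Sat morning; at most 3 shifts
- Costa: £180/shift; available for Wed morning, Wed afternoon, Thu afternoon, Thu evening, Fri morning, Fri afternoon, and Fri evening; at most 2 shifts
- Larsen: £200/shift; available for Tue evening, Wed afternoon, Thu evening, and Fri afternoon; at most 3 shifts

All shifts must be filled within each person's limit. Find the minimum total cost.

£2460

Picking the cheapest available guard for each shift independently would cost £2180, but that ignores the shift limits.
An optimal schedule: Tue evening→Larsen+Leclerc, Wed morning→Ghosh, Wed afternoon→Larsen+Leclerc, Wed evening→Farahani, Thu morning→Cho, Thu afternoon→Cho, Thu evening→Ghosh+Costa, Fri morning→Cho, Fri afternoon→Larsen, Fri evening→Costa, Sat morning→Farahani.
Total: 200 + 210 + 170 + 200 + 210 + 130 + 160 + 160 + 170 + 180 + 160 + 200 + 180 + 130 = £2460.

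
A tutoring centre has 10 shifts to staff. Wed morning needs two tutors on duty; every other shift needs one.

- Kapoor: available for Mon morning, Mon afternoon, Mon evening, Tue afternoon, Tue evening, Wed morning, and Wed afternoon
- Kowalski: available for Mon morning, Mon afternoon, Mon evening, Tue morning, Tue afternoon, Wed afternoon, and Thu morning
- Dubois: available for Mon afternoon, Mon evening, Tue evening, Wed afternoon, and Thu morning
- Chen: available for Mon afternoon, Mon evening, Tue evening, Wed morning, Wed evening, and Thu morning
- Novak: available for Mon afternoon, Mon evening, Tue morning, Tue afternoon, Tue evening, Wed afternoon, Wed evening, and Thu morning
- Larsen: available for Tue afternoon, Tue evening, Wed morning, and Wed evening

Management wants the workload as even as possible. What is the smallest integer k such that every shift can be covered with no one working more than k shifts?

With 6 tutors and 11 worker-slots to fill, someone must work at least ⌈11/6⌉ = 2 shifts, so k ≥ 2.
k = 2 works: Mon morning→Kapoor, Mon afternoon→Novak, Mon evening→Novak, Tue morning→Kowalski, Tue afternoon→Kowalski, Tue evening→Larsen, Wed morning→Kapoor+Chen, Wed afternoon→Dubois, Wed evening→Chen, Thu morning→Dubois.
Loads: Kapoor 2, Kowalski 2, Dubois 2, Chen 2, Novak 2, Larsen 1 — all ≤ 2.

2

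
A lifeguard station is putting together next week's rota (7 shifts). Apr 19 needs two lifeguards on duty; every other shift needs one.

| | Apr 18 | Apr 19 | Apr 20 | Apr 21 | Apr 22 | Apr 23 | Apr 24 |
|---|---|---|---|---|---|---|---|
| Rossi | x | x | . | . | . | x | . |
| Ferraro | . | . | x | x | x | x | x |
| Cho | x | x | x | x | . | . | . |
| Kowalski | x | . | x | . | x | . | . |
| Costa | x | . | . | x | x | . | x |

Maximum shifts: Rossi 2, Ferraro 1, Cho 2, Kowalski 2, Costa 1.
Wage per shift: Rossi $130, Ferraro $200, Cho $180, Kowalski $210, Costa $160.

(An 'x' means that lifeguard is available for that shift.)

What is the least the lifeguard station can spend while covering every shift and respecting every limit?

Apr 19 can only be covered by Rossi and Cho, so that assignment is forced.
Picking the cheapest available lifeguard for each shift independently would cost $1230, but that ignores the shift limits.
An optimal schedule: Apr 18→Kowalski, Apr 19→Rossi+Cho, Apr 20→Cho, Apr 21→Costa, Apr 22→Kowalski, Apr 23→Rossi, Apr 24→Ferraro.
Total: 210 + 130 + 180 + 180 + 160 + 210 + 130 + 200 = $1400.

$1400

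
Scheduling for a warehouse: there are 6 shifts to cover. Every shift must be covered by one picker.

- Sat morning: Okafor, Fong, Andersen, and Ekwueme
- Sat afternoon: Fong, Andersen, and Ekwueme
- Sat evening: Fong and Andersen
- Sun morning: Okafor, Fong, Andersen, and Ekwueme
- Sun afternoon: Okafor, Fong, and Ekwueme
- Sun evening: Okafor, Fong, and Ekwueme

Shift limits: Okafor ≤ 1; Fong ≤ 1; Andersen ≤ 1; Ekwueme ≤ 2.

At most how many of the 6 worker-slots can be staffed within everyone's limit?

5

Total capacity across all pickers is 1+1+1+2 = 5, and 6 slots are needed, so at most 5 can be filled.
An assignment achieving 5: Sat morning→Ekwueme, Sat afternoon→Andersen, Sat evening→Fong, Sun afternoon→Okafor, Sun evening→Ekwueme.
Loads: Okafor 1/1, Fong 1/1, Andersen 1/1, Ekwueme 2/2.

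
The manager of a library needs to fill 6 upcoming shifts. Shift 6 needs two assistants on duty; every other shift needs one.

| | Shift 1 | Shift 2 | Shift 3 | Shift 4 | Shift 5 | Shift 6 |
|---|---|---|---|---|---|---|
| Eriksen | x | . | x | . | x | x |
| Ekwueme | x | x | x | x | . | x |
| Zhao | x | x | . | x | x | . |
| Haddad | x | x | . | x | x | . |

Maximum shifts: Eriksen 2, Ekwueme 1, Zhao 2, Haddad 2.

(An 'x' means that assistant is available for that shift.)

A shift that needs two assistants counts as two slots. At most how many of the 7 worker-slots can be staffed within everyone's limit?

Total capacity across all assistants is 2+1+2+2 = 7, and 7 slots are needed, so at most 7 can be filled.
An assignment achieving 7: Shift 1→Haddad, Shift 2→Zhao, Shift 3→Eriksen, Shift 4→Zhao, Shift 5→Haddad, Shift 6→Eriksen+Ekwueme.
Loads: Eriksen 2/2, Ekwueme 1/1, Zhao 2/2, Haddad 2/2.

7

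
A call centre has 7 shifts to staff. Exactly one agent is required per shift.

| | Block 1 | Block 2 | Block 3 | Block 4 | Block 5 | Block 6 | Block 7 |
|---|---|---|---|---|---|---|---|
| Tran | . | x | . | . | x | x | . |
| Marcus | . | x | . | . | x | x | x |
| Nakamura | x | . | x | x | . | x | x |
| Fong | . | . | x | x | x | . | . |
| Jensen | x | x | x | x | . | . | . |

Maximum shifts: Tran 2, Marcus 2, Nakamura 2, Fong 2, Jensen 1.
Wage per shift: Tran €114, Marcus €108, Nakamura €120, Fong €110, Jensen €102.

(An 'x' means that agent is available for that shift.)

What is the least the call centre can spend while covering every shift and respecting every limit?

€766

Picking the cheapest available agent for each shift independently would cost €732, but that ignores the shift limits.
An optimal schedule: Block 1→Jensen, Block 2→Marcus, Block 3→Fong, Block 4→Fong, Block 5→Tran, Block 6→Tran, Block 7→Marcus.
Total: 102 + 108 + 110 + 110 + 114 + 114 + 108 = €766.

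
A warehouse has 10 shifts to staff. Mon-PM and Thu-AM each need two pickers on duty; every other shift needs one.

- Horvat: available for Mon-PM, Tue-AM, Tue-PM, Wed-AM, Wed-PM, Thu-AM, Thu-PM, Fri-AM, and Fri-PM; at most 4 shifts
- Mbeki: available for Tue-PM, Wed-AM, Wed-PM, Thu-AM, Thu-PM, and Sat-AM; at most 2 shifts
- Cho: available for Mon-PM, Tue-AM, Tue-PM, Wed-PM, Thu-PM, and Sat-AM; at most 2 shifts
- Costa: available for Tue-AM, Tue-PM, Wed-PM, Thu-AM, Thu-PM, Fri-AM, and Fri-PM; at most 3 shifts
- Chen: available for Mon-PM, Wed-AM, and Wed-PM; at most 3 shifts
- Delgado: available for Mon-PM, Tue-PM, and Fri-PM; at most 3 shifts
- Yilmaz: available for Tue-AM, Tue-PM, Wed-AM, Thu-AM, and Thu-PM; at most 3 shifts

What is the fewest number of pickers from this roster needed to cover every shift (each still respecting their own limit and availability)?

4

12 slots to fill and no one can take more than 4, so at least ⌈12/4⌉ = 3 pickers are needed.
Any 3 pickers together have capacity at most 4+3+3 = 10 < 12 slots, so 3 can never suffice.
Horvat, Mbeki, Costa, and Chen alone can cover everything: Mon-PM→Horvat+Chen, Tue-AM→Horvat, Tue-PM→Costa, Wed-AM→Chen, Wed-PM→Chen, Thu-AM→Mbeki+Costa, Thu-PM→Costa, Fri-AM→Horvat, Fri-PM→Horvat, Sat-AM→Mbeki.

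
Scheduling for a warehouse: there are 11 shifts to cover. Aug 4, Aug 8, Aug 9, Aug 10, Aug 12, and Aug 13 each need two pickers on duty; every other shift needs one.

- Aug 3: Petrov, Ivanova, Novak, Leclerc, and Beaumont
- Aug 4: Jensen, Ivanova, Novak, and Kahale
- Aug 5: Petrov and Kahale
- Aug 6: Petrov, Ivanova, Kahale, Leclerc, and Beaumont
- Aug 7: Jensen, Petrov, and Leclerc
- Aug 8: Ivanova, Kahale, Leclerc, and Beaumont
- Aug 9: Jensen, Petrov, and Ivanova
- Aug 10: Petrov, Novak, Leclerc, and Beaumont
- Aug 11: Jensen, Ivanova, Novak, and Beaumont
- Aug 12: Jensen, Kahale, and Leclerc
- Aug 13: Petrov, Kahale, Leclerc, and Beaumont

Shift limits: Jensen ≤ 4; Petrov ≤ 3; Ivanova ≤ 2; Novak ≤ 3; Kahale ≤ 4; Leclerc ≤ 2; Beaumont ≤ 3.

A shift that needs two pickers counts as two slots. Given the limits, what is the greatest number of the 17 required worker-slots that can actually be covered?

17

Total capacity across all pickers is 4+3+2+3+4+2+3 = 21, and 17 slots are needed, so at most 17 can be filled.
An assignment achieving 17: Aug 3→Novak, Aug 4→Jensen+Ivanova, Aug 5→Petrov, Aug 6→Kahale, Aug 7→Jensen, Aug 8→Ivanova+Kahale, Aug 9→Jensen+Petrov, Aug 10→Petrov+Novak, Aug 11→Novak, Aug 12→Jensen+Kahale, Aug 13→Kahale+Leclerc.
Loads: Jensen 4/4, Petrov 3/3, Ivanova 2/2, Novak 3/3, Kahale 4/4, Leclerc 1/2, Beaumont 0/3.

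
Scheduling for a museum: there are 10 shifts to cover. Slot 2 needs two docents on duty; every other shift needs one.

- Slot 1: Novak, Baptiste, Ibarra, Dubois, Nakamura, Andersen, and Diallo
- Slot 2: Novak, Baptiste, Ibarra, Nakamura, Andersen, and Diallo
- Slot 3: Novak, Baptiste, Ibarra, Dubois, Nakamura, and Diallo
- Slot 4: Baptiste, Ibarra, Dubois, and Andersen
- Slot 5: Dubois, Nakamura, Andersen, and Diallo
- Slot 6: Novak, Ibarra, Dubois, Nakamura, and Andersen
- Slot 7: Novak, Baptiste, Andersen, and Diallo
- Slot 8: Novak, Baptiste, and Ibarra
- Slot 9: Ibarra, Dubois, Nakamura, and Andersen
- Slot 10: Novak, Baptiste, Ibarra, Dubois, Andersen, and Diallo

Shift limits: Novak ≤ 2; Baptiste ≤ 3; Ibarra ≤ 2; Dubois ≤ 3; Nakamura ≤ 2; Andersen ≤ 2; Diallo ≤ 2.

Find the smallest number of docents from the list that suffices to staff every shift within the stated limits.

11 slots to fill and no one can take more than 3, so at least ⌈11/3⌉ = 4 docents are needed.
Any 4 docents together have capacity at most 3+3+2+2 = 10 < 11 slots, so 4 can never suffice.
Novak, Baptiste, Ibarra, Dubois, and Nakamura alone can cover everything: Slot 1→Dubois, Slot 2→Baptiste+Nakamura, Slot 3→Dubois, Slot 4→Baptiste, Slot 5→Dubois, Slot 6→Ibarra, Slot 7→Novak, Slot 8→Novak, Slot 9→Ibarra, Slot 10→Baptiste.

5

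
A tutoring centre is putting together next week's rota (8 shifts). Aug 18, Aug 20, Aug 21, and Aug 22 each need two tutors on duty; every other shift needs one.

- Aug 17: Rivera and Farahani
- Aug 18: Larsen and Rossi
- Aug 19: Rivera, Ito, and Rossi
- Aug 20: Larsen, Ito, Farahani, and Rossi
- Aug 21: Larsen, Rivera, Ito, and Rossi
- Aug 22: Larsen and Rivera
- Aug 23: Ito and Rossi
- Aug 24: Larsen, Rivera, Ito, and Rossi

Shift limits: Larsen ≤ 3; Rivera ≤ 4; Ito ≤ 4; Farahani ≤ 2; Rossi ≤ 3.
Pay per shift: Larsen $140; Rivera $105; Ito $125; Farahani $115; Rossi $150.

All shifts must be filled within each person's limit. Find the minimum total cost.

$1455

Aug 18 can only be covered by Larsen and Rossi, so that assignment is forced.
Aug 22 can only be covered by Larsen and Rivera, so that assignment is forced.
Picking the cheapest available tutor for each shift independently would cost $1445, but that ignores the shift limits.
An optimal schedule: Aug 17→Farahani, Aug 18→Larsen+Rossi, Aug 19→Rivera, Aug 20→Farahani+Ito, Aug 21→Rivera+Ito, Aug 22→Rivera+Larsen, Aug 23→Ito, Aug 24→Rivera.
Total: 115 + 140 + 150 + 105 + 115 + 125 + 105 + 125 + 105 + 140 + 125 + 105 = $1455.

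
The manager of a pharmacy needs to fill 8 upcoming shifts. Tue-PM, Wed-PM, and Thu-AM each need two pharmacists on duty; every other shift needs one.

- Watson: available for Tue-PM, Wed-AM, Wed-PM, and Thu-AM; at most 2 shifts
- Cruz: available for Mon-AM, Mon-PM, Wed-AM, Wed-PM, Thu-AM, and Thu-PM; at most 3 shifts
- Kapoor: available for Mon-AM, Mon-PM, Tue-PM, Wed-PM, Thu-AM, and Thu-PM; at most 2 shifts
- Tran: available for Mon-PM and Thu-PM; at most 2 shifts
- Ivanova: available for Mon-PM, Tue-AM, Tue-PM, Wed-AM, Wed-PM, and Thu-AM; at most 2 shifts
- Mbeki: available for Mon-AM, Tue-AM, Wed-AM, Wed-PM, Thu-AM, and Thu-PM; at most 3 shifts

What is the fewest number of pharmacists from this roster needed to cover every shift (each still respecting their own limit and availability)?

11 slots to fill and no one can take more than 3, so at least ⌈11/3⌉ = 4 pharmacists are needed.
Any 4 pharmacists together have capacity at most 3+3+2+2 = 10 < 11 slots, so 4 can never suffice.
Watson, Cruz, Kapoor, Tran, and Ivanova alone can cover everything: Mon-AM→Cruz, Mon-PM→Tran, Tue-AM→Ivanova, Tue-PM→Watson+Kapoor, Wed-AM→Watson, Wed-PM→Cruz+Kapoor, Thu-AM→Cruz+Ivanova, Thu-PM→Tran.

5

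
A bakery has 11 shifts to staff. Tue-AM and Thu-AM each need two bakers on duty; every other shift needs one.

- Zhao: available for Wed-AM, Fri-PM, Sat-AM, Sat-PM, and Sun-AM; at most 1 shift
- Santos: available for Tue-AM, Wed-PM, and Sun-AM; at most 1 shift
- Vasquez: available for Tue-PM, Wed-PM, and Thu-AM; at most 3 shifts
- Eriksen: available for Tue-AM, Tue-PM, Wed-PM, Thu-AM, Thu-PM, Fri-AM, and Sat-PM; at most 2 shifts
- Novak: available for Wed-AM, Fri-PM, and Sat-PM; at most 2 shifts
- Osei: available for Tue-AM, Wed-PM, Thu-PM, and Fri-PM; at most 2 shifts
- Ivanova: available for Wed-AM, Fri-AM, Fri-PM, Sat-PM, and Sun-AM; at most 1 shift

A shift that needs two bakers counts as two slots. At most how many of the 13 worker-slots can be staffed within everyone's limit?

Total capacity across all bakers is 1+1+3+2+2+2+1 = 12, and 13 slots are needed, so at most 12 can be filled.
An assignment achieving 12: Tue-AM→Santos+Osei, Tue-PM→Vasquez, Wed-AM→Novak, Wed-PM→Vasquez, Thu-AM→Vasquez+Eriksen, Thu-PM→Eriksen, Fri-AM→Ivanova, Fri-PM→Osei, Sat-AM→Zhao, Sat-PM→Novak.
Loads: Zhao 1/1, Santos 1/1, Vasquez 3/3, Eriksen 2/2, Novak 2/2, Osei 2/2, Ivanova 1/1.

12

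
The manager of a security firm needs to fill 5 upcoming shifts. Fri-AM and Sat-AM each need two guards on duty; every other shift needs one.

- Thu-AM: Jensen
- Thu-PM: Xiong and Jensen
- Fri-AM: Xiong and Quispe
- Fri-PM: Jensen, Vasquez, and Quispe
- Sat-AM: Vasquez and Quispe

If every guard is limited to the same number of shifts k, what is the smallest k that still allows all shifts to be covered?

With 4 guards and 7 worker-slots to fill, someone must work at least ⌈7/4⌉ = 2 shifts, so k ≥ 2.
k = 2 works: Thu-AM→Jensen, Thu-PM→Xiong, Fri-AM→Xiong+Quispe, Fri-PM→Jensen, Sat-AM→Vasquez+Quispe.
Loads: Xiong 2, Jensen 2, Vasquez 1, Quispe 2 — all ≤ 2.

2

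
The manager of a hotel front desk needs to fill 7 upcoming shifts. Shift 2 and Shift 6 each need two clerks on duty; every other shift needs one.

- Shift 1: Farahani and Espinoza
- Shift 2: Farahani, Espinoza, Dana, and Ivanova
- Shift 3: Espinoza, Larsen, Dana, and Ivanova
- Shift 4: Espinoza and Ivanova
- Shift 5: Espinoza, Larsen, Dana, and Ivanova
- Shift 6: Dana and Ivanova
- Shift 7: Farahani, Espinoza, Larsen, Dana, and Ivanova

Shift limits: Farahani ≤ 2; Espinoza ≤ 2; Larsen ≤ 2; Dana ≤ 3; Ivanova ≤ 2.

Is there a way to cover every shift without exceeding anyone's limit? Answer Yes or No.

Shift 6 can only be covered by Dana and Ivanova, so that assignment is forced.
One valid schedule: Shift 1→Farahani, Shift 2→Dana+Ivanova, Shift 3→Espinoza, Shift 4→Espinoza, Shift 5→Larsen, Shift 6→Dana+Ivanova, Shift 7→Farahani.
Loads: Farahani 2/2, Espinoza 2/2, Larsen 1/2, Dana 2/3, Ivanova 2/2 — all within limits.

Yes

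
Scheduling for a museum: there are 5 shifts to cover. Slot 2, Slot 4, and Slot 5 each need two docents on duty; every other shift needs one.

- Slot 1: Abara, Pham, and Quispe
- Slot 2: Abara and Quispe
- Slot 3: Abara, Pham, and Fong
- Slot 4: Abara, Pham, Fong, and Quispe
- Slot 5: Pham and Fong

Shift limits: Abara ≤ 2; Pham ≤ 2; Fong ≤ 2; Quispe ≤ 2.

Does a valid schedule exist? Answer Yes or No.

Slot 2 can only be covered by Abara and Quispe, so that assignment is forced.
Slot 5 can only be covered by Pham and Fong, so that assignment is forced.
One valid schedule: Slot 1→Abara, Slot 2→Abara+Quispe, Slot 3→Pham, Slot 4→Fong+Quispe, Slot 5→Pham+Fong.
Loads: Abara 2/2, Pham 2/2, Fong 2/2, Quispe 2/2 — all within limits.

Yes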